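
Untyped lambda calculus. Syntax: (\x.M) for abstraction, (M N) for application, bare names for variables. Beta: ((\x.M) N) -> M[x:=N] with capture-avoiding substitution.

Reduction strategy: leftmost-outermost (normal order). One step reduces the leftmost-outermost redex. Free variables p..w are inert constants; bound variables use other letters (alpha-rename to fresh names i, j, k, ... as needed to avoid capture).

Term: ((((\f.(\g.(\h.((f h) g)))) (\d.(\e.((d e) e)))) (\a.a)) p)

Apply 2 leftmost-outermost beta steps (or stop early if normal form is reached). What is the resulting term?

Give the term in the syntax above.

Step 0: ((((\f.(\g.(\h.((f h) g)))) (\d.(\e.((d e) e)))) (\a.a)) p)
Step 1: (((\g.(\h.(((\d.(\e.((d e) e))) h) g))) (\a.a)) p)
Step 2: ((\h.(((\d.(\e.((d e) e))) h) (\a.a))) p)

Answer: ((\h.(((\d.(\e.((d e) e))) h) (\a.a))) p)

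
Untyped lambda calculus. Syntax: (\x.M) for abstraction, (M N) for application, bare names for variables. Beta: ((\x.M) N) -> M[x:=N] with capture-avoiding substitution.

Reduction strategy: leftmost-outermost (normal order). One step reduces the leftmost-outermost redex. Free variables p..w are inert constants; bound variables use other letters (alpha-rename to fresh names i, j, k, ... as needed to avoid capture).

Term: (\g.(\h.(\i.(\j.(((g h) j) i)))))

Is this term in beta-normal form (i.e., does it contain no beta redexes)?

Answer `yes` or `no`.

Term: (\g.(\h.(\i.(\j.(((g h) j) i)))))
No beta redexes found.

Answer: yes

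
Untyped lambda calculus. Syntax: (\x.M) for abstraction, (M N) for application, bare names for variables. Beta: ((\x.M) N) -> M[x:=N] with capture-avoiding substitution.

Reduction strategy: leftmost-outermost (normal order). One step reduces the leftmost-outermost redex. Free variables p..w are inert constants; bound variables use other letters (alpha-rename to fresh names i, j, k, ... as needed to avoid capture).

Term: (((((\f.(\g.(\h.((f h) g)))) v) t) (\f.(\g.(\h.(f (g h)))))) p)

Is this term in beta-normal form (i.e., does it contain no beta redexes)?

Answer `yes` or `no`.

Answer: no

Derivation:
Term: (((((\f.(\g.(\h.((f h) g)))) v) t) (\f.(\g.(\h.(f (g h)))))) p)
Found 1 beta redex(es).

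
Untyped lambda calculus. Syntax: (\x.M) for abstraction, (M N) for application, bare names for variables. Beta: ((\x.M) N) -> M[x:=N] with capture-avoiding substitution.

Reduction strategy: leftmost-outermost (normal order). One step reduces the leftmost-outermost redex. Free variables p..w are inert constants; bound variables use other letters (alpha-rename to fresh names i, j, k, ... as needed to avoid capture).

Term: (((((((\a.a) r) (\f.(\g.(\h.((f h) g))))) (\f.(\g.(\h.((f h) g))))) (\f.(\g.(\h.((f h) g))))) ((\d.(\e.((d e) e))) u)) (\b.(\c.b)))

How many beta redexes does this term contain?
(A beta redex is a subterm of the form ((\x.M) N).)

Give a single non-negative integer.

Term: (((((((\a.a) r) (\f.(\g.(\h.((f h) g))))) (\f.(\g.(\h.((f h) g))))) (\f.(\g.(\h.((f h) g))))) ((\d.(\e.((d e) e))) u)) (\b.(\c.b)))
  Redex: ((\a.a) r)
  Redex: ((\d.(\e.((d e) e))) u)
Total redexes: 2

Answer: 2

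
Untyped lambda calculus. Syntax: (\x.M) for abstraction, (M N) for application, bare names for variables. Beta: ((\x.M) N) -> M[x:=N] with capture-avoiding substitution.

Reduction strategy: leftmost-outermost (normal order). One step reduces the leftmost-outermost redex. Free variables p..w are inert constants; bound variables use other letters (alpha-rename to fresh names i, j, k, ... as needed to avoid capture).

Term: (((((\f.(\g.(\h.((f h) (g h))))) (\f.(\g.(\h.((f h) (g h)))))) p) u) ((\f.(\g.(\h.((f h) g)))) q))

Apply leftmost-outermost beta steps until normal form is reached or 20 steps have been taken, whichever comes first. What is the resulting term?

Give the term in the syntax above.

Step 0: (((((\f.(\g.(\h.((f h) (g h))))) (\f.(\g.(\h.((f h) (g h)))))) p) u) ((\f.(\g.(\h.((f h) g)))) q))
Step 1: ((((\g.(\h.(((\f.(\g.(\h.((f h) (g h))))) h) (g h)))) p) u) ((\f.(\g.(\h.((f h) g)))) q))
Step 2: (((\h.(((\f.(\g.(\h.((f h) (g h))))) h) (p h))) u) ((\f.(\g.(\h.((f h) g)))) q))
Step 3: ((((\f.(\g.(\h.((f h) (g h))))) u) (p u)) ((\f.(\g.(\h.((f h) g)))) q))
Step 4: (((\g.(\h.((u h) (g h)))) (p u)) ((\f.(\g.(\h.((f h) g)))) q))
Step 5: ((\h.((u h) ((p u) h))) ((\f.(\g.(\h.((f h) g)))) q))
Step 6: ((u ((\f.(\g.(\h.((f h) g)))) q)) ((p u) ((\f.(\g.(\h.((f h) g)))) q)))
Step 7: ((u (\g.(\h.((q h) g)))) ((p u) ((\f.(\g.(\h.((f h) g)))) q)))
Step 8: ((u (\g.(\h.((q h) g)))) ((p u) (\g.(\h.((q h) g)))))

Answer: ((u (\g.(\h.((q h) g)))) ((p u) (\g.(\h.((q h) g)))))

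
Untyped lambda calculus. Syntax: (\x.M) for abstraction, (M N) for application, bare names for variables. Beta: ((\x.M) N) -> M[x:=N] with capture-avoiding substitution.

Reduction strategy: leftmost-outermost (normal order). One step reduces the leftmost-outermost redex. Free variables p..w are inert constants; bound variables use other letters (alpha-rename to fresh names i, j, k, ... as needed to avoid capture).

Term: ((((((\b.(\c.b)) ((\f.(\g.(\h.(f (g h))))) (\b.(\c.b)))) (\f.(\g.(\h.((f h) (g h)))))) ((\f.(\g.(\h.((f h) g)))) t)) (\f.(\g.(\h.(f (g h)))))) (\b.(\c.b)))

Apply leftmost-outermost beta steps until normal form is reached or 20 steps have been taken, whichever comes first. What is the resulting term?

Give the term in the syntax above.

Step 0: ((((((\b.(\c.b)) ((\f.(\g.(\h.(f (g h))))) (\b.(\c.b)))) (\f.(\g.(\h.((f h) (g h)))))) ((\f.(\g.(\h.((f h) g)))) t)) (\f.(\g.(\h.(f (g h)))))) (\b.(\c.b)))
Step 1: (((((\c.((\f.(\g.(\h.(f (g h))))) (\b.(\c.b)))) (\f.(\g.(\h.((f h) (g h)))))) ((\f.(\g.(\h.((f h) g)))) t)) (\f.(\g.(\h.(f (g h)))))) (\b.(\c.b)))
Step 2: (((((\f.(\g.(\h.(f (g h))))) (\b.(\c.b))) ((\f.(\g.(\h.((f h) g)))) t)) (\f.(\g.(\h.(f (g h)))))) (\b.(\c.b)))
Step 3: ((((\g.(\h.((\b.(\c.b)) (g h)))) ((\f.(\g.(\h.((f h) g)))) t)) (\f.(\g.(\h.(f (g h)))))) (\b.(\c.b)))
Step 4: (((\h.((\b.(\c.b)) (((\f.(\g.(\h.((f h) g)))) t) h))) (\f.(\g.(\h.(f (g h)))))) (\b.(\c.b)))
Step 5: (((\b.(\c.b)) (((\f.(\g.(\h.((f h) g)))) t) (\f.(\g.(\h.(f (g h))))))) (\b.(\c.b)))
Step 6: ((\c.(((\f.(\g.(\h.((f h) g)))) t) (\f.(\g.(\h.(f (g h))))))) (\b.(\c.b)))
Step 7: (((\f.(\g.(\h.((f h) g)))) t) (\f.(\g.(\h.(f (g h))))))
Step 8: ((\g.(\h.((t h) g))) (\f.(\g.(\h.(f (g h))))))
Step 9: (\h.((t h) (\f.(\g.(\h.(f (g h)))))))

Answer: (\h.((t h) (\f.(\g.(\h.(f (g h)))))))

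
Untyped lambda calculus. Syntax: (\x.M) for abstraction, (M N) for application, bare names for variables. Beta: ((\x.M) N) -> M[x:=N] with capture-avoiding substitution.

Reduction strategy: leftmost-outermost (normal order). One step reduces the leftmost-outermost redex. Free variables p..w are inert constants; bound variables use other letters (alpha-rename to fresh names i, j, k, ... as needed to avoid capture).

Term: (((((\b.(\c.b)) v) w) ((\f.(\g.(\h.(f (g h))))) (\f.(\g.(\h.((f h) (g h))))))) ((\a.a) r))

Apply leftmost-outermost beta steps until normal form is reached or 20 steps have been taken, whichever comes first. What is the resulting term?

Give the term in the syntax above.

Answer: ((v (\g.(\h.(\i.(\j.(((g h) j) (i j))))))) r)

Derivation:
Step 0: (((((\b.(\c.b)) v) w) ((\f.(\g.(\h.(f (g h))))) (\f.(\g.(\h.((f h) (g h))))))) ((\a.a) r))
Step 1: ((((\c.v) w) ((\f.(\g.(\h.(f (g h))))) (\f.(\g.(\h.((f h) (g h))))))) ((\a.a) r))
Step 2: ((v ((\f.(\g.(\h.(f (g h))))) (\f.(\g.(\h.((f h) (g h))))))) ((\a.a) r))
Step 3: ((v (\g.(\h.((\f.(\g.(\h.((f h) (g h))))) (g h))))) ((\a.a) r))
Step 4: ((v (\g.(\h.(\i.(\j.(((g h) j) (i j))))))) ((\a.a) r))
Step 5: ((v (\g.(\h.(\i.(\j.(((g h) j) (i j))))))) r)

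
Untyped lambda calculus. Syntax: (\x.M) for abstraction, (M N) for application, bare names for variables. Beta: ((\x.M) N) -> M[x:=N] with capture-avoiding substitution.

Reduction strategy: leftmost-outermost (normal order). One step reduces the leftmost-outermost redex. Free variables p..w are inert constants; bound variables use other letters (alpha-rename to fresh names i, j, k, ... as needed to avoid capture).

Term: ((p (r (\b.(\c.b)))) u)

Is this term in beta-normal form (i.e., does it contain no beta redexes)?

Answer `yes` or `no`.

Term: ((p (r (\b.(\c.b)))) u)
No beta redexes found.

Answer: yes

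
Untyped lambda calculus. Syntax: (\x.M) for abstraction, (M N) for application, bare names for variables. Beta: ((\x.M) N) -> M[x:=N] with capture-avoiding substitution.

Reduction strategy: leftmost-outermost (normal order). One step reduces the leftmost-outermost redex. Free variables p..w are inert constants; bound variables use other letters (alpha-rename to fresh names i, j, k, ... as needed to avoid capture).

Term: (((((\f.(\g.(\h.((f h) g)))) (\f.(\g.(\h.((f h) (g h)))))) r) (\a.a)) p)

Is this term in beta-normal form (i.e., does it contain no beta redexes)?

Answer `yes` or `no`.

Answer: no

Derivation:
Term: (((((\f.(\g.(\h.((f h) g)))) (\f.(\g.(\h.((f h) (g h)))))) r) (\a.a)) p)
Found 1 beta redex(es).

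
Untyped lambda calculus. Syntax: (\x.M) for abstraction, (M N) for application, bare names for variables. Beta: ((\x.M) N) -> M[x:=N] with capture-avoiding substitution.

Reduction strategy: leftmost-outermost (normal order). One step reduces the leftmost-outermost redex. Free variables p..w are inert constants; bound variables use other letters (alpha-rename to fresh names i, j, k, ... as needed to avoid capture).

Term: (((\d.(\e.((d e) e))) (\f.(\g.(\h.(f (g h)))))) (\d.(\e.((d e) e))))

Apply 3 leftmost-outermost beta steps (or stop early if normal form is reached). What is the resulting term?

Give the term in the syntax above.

Step 0: (((\d.(\e.((d e) e))) (\f.(\g.(\h.(f (g h)))))) (\d.(\e.((d e) e))))
Step 1: ((\e.(((\f.(\g.(\h.(f (g h))))) e) e)) (\d.(\e.((d e) e))))
Step 2: (((\f.(\g.(\h.(f (g h))))) (\d.(\e.((d e) e)))) (\d.(\e.((d e) e))))
Step 3: ((\g.(\h.((\d.(\e.((d e) e))) (g h)))) (\d.(\e.((d e) e))))

Answer: ((\g.(\h.((\d.(\e.((d e) e))) (g h)))) (\d.(\e.((d e) e))))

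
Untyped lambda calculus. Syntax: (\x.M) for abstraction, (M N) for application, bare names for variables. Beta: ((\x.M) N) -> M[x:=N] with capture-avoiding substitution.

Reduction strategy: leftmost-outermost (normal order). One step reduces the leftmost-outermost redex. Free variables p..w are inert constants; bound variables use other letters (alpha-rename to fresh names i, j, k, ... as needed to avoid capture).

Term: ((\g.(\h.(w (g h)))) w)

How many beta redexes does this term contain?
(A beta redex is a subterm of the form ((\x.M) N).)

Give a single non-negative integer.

Answer: 1

Derivation:
Term: ((\g.(\h.(w (g h)))) w)
  Redex: ((\g.(\h.(w (g h)))) w)
Total redexes: 1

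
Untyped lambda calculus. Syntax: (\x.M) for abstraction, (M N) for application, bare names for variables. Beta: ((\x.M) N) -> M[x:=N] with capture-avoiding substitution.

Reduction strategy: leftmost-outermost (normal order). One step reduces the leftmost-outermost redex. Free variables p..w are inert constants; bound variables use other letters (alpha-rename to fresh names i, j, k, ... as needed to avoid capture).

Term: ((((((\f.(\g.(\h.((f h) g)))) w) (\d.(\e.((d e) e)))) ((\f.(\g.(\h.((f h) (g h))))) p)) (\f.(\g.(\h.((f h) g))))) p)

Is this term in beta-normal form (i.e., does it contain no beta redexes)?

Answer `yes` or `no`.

Term: ((((((\f.(\g.(\h.((f h) g)))) w) (\d.(\e.((d e) e)))) ((\f.(\g.(\h.((f h) (g h))))) p)) (\f.(\g.(\h.((f h) g))))) p)
Found 2 beta redex(es).

Answer: no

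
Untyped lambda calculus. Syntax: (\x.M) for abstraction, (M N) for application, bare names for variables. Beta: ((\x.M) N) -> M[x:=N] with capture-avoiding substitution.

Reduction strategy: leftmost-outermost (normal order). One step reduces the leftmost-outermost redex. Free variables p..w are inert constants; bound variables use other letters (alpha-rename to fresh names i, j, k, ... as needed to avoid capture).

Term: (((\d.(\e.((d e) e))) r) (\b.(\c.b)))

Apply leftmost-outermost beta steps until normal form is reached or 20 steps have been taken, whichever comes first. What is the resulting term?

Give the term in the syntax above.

Step 0: (((\d.(\e.((d e) e))) r) (\b.(\c.b)))
Step 1: ((\e.((r e) e)) (\b.(\c.b)))
Step 2: ((r (\b.(\c.b))) (\b.(\c.b)))

Answer: ((r (\b.(\c.b))) (\b.(\c.b)))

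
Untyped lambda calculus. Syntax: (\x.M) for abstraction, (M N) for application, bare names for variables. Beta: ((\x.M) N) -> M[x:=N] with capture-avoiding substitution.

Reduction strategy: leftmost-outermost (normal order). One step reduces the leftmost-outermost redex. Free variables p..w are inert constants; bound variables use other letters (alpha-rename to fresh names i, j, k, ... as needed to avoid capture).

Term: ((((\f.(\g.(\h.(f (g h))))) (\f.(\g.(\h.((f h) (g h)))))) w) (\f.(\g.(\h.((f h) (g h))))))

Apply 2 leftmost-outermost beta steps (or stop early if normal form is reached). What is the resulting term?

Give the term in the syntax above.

Answer: ((\h.((\f.(\g.(\h.((f h) (g h))))) (w h))) (\f.(\g.(\h.((f h) (g h))))))

Derivation:
Step 0: ((((\f.(\g.(\h.(f (g h))))) (\f.(\g.(\h.((f h) (g h)))))) w) (\f.(\g.(\h.((f h) (g h))))))
Step 1: (((\g.(\h.((\f.(\g.(\h.((f h) (g h))))) (g h)))) w) (\f.(\g.(\h.((f h) (g h))))))
Step 2: ((\h.((\f.(\g.(\h.((f h) (g h))))) (w h))) (\f.(\g.(\h.((f h) (g h))))))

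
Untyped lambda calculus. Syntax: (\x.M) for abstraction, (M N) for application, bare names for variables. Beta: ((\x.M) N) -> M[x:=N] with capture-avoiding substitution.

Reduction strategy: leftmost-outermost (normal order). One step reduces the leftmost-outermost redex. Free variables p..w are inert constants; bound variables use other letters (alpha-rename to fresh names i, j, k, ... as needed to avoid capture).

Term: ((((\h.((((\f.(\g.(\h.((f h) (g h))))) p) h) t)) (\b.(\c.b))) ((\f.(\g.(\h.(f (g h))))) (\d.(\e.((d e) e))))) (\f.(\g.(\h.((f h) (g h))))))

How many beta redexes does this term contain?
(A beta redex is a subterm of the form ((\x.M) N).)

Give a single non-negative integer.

Answer: 3

Derivation:
Term: ((((\h.((((\f.(\g.(\h.((f h) (g h))))) p) h) t)) (\b.(\c.b))) ((\f.(\g.(\h.(f (g h))))) (\d.(\e.((d e) e))))) (\f.(\g.(\h.((f h) (g h))))))
  Redex: ((\h.((((\f.(\g.(\h.((f h) (g h))))) p) h) t)) (\b.(\c.b)))
  Redex: ((\f.(\g.(\h.((f h) (g h))))) p)
  Redex: ((\f.(\g.(\h.(f (g h))))) (\d.(\e.((d e) e))))
Total redexes: 3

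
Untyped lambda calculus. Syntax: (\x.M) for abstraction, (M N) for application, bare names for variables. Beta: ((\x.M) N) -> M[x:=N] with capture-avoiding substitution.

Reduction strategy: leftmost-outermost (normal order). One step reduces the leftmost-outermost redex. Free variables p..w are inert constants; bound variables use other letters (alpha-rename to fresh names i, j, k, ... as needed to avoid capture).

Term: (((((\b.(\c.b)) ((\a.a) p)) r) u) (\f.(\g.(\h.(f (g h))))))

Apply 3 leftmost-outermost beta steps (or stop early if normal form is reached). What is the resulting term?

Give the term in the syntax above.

Answer: ((p u) (\f.(\g.(\h.(f (g h))))))

Derivation:
Step 0: (((((\b.(\c.b)) ((\a.a) p)) r) u) (\f.(\g.(\h.(f (g h))))))
Step 1: ((((\c.((\a.a) p)) r) u) (\f.(\g.(\h.(f (g h))))))
Step 2: ((((\a.a) p) u) (\f.(\g.(\h.(f (g h))))))
Step 3: ((p u) (\f.(\g.(\h.(f (g h))))))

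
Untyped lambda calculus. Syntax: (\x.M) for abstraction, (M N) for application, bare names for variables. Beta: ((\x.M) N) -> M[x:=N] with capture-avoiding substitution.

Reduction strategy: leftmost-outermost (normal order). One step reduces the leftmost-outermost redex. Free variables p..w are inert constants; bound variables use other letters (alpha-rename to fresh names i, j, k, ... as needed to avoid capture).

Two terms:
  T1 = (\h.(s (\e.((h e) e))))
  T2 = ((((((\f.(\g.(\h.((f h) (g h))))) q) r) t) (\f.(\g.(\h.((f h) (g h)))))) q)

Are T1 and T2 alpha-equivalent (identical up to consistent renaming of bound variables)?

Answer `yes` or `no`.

Answer: no

Derivation:
Term 1: (\h.(s (\e.((h e) e))))
Term 2: ((((((\f.(\g.(\h.((f h) (g h))))) q) r) t) (\f.(\g.(\h.((f h) (g h)))))) q)
Alpha-equivalence: compare structure up to binder renaming.
Result: False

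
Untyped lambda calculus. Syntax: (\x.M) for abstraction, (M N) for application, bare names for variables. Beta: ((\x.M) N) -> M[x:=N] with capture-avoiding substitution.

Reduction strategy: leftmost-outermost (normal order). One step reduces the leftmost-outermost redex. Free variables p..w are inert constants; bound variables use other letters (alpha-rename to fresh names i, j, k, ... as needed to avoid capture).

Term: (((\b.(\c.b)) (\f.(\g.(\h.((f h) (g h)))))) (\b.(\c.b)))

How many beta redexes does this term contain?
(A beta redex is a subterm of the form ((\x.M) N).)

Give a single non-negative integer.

Answer: 1

Derivation:
Term: (((\b.(\c.b)) (\f.(\g.(\h.((f h) (g h)))))) (\b.(\c.b)))
  Redex: ((\b.(\c.b)) (\f.(\g.(\h.((f h) (g h))))))
Total redexes: 1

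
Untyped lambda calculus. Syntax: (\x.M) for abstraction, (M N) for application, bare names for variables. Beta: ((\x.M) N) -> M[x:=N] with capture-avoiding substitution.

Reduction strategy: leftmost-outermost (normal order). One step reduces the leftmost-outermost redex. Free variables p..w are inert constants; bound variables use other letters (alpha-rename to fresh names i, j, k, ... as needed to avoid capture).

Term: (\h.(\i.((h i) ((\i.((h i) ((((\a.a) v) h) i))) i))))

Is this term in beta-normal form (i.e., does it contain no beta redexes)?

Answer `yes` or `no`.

Term: (\h.(\i.((h i) ((\i.((h i) ((((\a.a) v) h) i))) i))))
Found 2 beta redex(es).

Answer: no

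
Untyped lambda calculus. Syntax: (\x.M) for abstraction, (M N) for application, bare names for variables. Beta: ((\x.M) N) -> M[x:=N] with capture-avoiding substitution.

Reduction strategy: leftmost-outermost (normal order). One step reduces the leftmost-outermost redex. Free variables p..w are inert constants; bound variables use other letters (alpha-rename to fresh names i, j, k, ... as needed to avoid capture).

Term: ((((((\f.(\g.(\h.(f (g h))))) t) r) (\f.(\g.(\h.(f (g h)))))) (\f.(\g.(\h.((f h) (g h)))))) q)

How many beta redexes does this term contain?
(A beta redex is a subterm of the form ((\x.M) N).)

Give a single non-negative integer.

Answer: 1

Derivation:
Term: ((((((\f.(\g.(\h.(f (g h))))) t) r) (\f.(\g.(\h.(f (g h)))))) (\f.(\g.(\h.((f h) (g h)))))) q)
  Redex: ((\f.(\g.(\h.(f (g h))))) t)
Total redexes: 1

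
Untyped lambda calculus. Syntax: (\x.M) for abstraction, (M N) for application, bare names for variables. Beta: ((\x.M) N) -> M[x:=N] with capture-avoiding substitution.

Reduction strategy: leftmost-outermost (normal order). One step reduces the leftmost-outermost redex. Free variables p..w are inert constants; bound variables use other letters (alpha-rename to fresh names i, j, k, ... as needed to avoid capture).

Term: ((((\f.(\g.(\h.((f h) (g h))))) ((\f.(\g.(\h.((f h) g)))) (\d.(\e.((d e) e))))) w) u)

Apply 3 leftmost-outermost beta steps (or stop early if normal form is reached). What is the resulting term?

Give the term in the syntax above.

Step 0: ((((\f.(\g.(\h.((f h) (g h))))) ((\f.(\g.(\h.((f h) g)))) (\d.(\e.((d e) e))))) w) u)
Step 1: (((\g.(\h.((((\f.(\g.(\h.((f h) g)))) (\d.(\e.((d e) e)))) h) (g h)))) w) u)
Step 2: ((\h.((((\f.(\g.(\h.((f h) g)))) (\d.(\e.((d e) e)))) h) (w h))) u)
Step 3: ((((\f.(\g.(\h.((f h) g)))) (\d.(\e.((d e) e)))) u) (w u))

Answer: ((((\f.(\g.(\h.((f h) g)))) (\d.(\e.((d e) e)))) u) (w u))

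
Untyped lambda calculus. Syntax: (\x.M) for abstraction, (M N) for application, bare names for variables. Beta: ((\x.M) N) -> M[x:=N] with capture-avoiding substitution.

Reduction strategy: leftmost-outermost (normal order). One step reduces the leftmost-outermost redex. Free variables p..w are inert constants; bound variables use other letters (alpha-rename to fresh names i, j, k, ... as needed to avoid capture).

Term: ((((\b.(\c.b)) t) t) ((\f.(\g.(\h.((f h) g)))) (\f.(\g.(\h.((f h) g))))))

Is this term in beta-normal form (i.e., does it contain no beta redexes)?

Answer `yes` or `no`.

Term: ((((\b.(\c.b)) t) t) ((\f.(\g.(\h.((f h) g)))) (\f.(\g.(\h.((f h) g))))))
Found 2 beta redex(es).

Answer: no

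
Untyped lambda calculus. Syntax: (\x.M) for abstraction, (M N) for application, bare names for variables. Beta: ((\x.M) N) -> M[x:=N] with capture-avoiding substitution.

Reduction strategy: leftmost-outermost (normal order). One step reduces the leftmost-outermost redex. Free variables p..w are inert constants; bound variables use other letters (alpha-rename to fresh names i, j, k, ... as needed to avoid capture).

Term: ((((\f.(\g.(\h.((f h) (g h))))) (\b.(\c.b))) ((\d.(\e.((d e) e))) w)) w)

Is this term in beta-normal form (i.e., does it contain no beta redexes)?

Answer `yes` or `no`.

Term: ((((\f.(\g.(\h.((f h) (g h))))) (\b.(\c.b))) ((\d.(\e.((d e) e))) w)) w)
Found 2 beta redex(es).

Answer: no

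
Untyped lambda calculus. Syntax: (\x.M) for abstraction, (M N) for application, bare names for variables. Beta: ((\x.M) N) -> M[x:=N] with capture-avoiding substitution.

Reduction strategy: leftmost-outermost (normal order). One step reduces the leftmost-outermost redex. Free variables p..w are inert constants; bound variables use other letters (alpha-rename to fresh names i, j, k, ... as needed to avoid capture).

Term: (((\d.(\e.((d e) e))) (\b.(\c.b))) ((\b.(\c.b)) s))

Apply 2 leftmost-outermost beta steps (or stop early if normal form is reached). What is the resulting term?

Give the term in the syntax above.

Step 0: (((\d.(\e.((d e) e))) (\b.(\c.b))) ((\b.(\c.b)) s))
Step 1: ((\e.(((\b.(\c.b)) e) e)) ((\b.(\c.b)) s))
Step 2: (((\b.(\c.b)) ((\b.(\c.b)) s)) ((\b.(\c.b)) s))

Answer: (((\b.(\c.b)) ((\b.(\c.b)) s)) ((\b.(\c.b)) s))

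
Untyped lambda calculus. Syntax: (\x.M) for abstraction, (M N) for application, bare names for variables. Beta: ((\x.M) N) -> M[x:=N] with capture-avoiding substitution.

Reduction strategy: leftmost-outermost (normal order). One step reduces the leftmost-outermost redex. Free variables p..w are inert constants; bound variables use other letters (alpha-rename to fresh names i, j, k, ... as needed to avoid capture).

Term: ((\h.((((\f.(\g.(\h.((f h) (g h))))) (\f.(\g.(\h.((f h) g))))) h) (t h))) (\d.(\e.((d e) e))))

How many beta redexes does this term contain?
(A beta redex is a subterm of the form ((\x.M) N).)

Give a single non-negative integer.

Answer: 2

Derivation:
Term: ((\h.((((\f.(\g.(\h.((f h) (g h))))) (\f.(\g.(\h.((f h) g))))) h) (t h))) (\d.(\e.((d e) e))))
  Redex: ((\h.((((\f.(\g.(\h.((f h) (g h))))) (\f.(\g.(\h.((f h) g))))) h) (t h))) (\d.(\e.((d e) e))))
  Redex: ((\f.(\g.(\h.((f h) (g h))))) (\f.(\g.(\h.((f h) g)))))
Total redexes: 2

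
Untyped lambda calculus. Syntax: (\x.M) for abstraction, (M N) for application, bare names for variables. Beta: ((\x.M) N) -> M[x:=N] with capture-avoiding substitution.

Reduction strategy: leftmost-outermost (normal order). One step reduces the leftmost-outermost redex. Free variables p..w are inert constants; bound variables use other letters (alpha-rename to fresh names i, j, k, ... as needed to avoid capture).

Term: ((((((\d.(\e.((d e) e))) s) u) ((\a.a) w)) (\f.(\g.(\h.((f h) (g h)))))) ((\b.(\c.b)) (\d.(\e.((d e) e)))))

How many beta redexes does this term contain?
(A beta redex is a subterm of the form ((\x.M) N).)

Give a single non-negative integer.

Answer: 3

Derivation:
Term: ((((((\d.(\e.((d e) e))) s) u) ((\a.a) w)) (\f.(\g.(\h.((f h) (g h)))))) ((\b.(\c.b)) (\d.(\e.((d e) e)))))
  Redex: ((\d.(\e.((d e) e))) s)
  Redex: ((\a.a) w)
  Redex: ((\b.(\c.b)) (\d.(\e.((d e) e))))
Total redexes: 3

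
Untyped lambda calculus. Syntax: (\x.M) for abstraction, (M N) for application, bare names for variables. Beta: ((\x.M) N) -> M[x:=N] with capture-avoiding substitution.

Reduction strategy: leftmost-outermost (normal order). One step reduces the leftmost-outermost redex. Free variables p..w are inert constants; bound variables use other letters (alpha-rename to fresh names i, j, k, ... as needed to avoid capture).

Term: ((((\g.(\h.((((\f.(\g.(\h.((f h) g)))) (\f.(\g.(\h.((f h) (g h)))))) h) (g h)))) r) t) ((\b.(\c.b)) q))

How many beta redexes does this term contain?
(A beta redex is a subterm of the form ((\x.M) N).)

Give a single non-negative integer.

Answer: 3

Derivation:
Term: ((((\g.(\h.((((\f.(\g.(\h.((f h) g)))) (\f.(\g.(\h.((f h) (g h)))))) h) (g h)))) r) t) ((\b.(\c.b)) q))
  Redex: ((\g.(\h.((((\f.(\g.(\h.((f h) g)))) (\f.(\g.(\h.((f h) (g h)))))) h) (g h)))) r)
  Redex: ((\f.(\g.(\h.((f h) g)))) (\f.(\g.(\h.((f h) (g h))))))
  Redex: ((\b.(\c.b)) q)
Total redexes: 3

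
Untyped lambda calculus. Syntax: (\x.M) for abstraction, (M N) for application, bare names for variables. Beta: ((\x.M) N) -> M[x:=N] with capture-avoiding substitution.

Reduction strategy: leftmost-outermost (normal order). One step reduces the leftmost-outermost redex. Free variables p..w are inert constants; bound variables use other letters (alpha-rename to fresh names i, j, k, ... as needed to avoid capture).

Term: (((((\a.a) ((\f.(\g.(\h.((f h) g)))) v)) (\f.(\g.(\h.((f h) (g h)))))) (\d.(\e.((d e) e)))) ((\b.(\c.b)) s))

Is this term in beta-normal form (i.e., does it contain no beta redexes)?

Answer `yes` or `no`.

Term: (((((\a.a) ((\f.(\g.(\h.((f h) g)))) v)) (\f.(\g.(\h.((f h) (g h)))))) (\d.(\e.((d e) e)))) ((\b.(\c.b)) s))
Found 3 beta redex(es).

Answer: no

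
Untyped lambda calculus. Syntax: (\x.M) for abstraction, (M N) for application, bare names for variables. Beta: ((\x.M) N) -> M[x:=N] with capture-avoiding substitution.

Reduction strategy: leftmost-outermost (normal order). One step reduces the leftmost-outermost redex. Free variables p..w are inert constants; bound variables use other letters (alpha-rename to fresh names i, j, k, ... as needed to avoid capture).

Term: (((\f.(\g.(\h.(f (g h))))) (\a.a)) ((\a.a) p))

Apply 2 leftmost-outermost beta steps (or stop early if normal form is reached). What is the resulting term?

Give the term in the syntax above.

Step 0: (((\f.(\g.(\h.(f (g h))))) (\a.a)) ((\a.a) p))
Step 1: ((\g.(\h.((\a.a) (g h)))) ((\a.a) p))
Step 2: (\h.((\a.a) (((\a.a) p) h)))

Answer: (\h.((\a.a) (((\a.a) p) h)))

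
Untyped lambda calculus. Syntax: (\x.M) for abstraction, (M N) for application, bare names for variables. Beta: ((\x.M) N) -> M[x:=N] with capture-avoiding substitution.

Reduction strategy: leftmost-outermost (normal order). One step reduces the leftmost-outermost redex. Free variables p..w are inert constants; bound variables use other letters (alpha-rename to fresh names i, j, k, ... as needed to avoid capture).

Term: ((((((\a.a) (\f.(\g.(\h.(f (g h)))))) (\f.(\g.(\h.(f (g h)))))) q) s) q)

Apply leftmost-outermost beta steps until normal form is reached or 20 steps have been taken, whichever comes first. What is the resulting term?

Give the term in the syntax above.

Answer: (\h.((q s) (q h)))

Derivation:
Step 0: ((((((\a.a) (\f.(\g.(\h.(f (g h)))))) (\f.(\g.(\h.(f (g h)))))) q) s) q)
Step 1: (((((\f.(\g.(\h.(f (g h))))) (\f.(\g.(\h.(f (g h)))))) q) s) q)
Step 2: ((((\g.(\h.((\f.(\g.(\h.(f (g h))))) (g h)))) q) s) q)
Step 3: (((\h.((\f.(\g.(\h.(f (g h))))) (q h))) s) q)
Step 4: (((\f.(\g.(\h.(f (g h))))) (q s)) q)
Step 5: ((\g.(\h.((q s) (g h)))) q)
Step 6: (\h.((q s) (q h)))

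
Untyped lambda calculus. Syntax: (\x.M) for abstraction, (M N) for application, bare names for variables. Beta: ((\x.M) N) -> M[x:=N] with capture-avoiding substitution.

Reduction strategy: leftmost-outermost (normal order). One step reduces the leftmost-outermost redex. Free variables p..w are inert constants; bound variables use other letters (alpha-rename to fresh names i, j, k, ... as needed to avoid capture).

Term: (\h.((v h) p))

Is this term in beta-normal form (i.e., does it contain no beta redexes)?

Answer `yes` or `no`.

Term: (\h.((v h) p))
No beta redexes found.

Answer: yes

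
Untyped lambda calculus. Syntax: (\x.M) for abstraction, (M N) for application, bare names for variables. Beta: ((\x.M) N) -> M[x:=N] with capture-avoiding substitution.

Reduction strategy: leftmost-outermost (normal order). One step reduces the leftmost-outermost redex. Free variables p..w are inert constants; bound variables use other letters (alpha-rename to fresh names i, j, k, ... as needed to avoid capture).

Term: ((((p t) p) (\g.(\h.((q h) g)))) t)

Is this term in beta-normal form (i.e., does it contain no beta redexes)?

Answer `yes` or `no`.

Term: ((((p t) p) (\g.(\h.((q h) g)))) t)
No beta redexes found.

Answer: yes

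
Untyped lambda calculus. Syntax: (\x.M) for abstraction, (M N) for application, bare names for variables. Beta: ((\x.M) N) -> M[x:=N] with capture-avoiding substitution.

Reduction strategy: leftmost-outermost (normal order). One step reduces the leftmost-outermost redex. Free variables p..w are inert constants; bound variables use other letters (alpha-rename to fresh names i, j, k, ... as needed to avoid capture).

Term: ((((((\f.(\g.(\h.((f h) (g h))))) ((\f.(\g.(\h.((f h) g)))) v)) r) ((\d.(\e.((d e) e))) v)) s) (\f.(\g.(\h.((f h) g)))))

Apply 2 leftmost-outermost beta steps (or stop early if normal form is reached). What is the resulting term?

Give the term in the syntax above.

Step 0: ((((((\f.(\g.(\h.((f h) (g h))))) ((\f.(\g.(\h.((f h) g)))) v)) r) ((\d.(\e.((d e) e))) v)) s) (\f.(\g.(\h.((f h) g)))))
Step 1: (((((\g.(\h.((((\f.(\g.(\h.((f h) g)))) v) h) (g h)))) r) ((\d.(\e.((d e) e))) v)) s) (\f.(\g.(\h.((f h) g)))))
Step 2: ((((\h.((((\f.(\g.(\h.((f h) g)))) v) h) (r h))) ((\d.(\e.((d e) e))) v)) s) (\f.(\g.(\h.((f h) g)))))

Answer: ((((\h.((((\f.(\g.(\h.((f h) g)))) v) h) (r h))) ((\d.(\e.((d e) e))) v)) s) (\f.(\g.(\h.((f h) g)))))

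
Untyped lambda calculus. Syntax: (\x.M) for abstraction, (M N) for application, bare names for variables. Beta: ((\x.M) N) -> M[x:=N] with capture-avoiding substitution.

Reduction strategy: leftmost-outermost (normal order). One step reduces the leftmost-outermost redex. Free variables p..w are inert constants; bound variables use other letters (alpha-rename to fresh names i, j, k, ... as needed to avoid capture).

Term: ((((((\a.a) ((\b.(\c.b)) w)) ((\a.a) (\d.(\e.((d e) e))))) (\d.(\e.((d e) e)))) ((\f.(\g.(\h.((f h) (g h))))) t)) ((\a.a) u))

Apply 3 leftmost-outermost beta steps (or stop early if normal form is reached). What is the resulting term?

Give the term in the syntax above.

Step 0: ((((((\a.a) ((\b.(\c.b)) w)) ((\a.a) (\d.(\e.((d e) e))))) (\d.(\e.((d e) e)))) ((\f.(\g.(\h.((f h) (g h))))) t)) ((\a.a) u))
Step 1: ((((((\b.(\c.b)) w) ((\a.a) (\d.(\e.((d e) e))))) (\d.(\e.((d e) e)))) ((\f.(\g.(\h.((f h) (g h))))) t)) ((\a.a) u))
Step 2: (((((\c.w) ((\a.a) (\d.(\e.((d e) e))))) (\d.(\e.((d e) e)))) ((\f.(\g.(\h.((f h) (g h))))) t)) ((\a.a) u))
Step 3: (((w (\d.(\e.((d e) e)))) ((\f.(\g.(\h.((f h) (g h))))) t)) ((\a.a) u))

Answer: (((w (\d.(\e.((d e) e)))) ((\f.(\g.(\h.((f h) (g h))))) t)) ((\a.a) u))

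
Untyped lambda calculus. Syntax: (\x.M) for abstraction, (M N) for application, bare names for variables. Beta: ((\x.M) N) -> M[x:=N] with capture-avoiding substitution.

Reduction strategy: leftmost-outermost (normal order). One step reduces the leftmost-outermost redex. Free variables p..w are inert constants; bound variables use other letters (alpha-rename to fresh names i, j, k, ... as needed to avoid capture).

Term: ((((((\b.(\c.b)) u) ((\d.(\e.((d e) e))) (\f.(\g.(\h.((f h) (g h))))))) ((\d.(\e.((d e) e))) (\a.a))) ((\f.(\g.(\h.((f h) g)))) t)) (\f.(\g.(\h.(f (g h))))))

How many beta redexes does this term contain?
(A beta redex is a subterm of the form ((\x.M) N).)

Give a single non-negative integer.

Term: ((((((\b.(\c.b)) u) ((\d.(\e.((d e) e))) (\f.(\g.(\h.((f h) (g h))))))) ((\d.(\e.((d e) e))) (\a.a))) ((\f.(\g.(\h.((f h) g)))) t)) (\f.(\g.(\h.(f (g h))))))
  Redex: ((\b.(\c.b)) u)
  Redex: ((\d.(\e.((d e) e))) (\f.(\g.(\h.((f h) (g h))))))
  Redex: ((\d.(\e.((d e) e))) (\a.a))
  Redex: ((\f.(\g.(\h.((f h) g)))) t)
Total redexes: 4

Answer: 4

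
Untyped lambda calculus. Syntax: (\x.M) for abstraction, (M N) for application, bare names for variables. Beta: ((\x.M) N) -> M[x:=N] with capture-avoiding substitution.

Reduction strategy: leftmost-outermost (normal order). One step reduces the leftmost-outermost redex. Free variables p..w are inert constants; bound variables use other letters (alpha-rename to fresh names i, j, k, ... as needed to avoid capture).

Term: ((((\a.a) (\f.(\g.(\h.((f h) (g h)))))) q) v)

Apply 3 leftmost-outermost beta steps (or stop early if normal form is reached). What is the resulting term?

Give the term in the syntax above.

Answer: (\h.((q h) (v h)))

Derivation:
Step 0: ((((\a.a) (\f.(\g.(\h.((f h) (g h)))))) q) v)
Step 1: (((\f.(\g.(\h.((f h) (g h))))) q) v)
Step 2: ((\g.(\h.((q h) (g h)))) v)
Step 3: (\h.((q h) (v h)))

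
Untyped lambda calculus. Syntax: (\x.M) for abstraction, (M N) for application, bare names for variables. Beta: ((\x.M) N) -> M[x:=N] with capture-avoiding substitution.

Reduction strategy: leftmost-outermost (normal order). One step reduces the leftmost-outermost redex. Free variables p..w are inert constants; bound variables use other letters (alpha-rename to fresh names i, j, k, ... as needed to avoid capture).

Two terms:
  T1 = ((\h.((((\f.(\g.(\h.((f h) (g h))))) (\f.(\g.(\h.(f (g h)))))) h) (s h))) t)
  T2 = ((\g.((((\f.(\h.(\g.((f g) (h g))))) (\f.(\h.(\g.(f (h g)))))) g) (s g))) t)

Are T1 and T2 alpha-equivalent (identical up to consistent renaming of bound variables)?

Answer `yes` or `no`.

Term 1: ((\h.((((\f.(\g.(\h.((f h) (g h))))) (\f.(\g.(\h.(f (g h)))))) h) (s h))) t)
Term 2: ((\g.((((\f.(\h.(\g.((f g) (h g))))) (\f.(\h.(\g.(f (h g)))))) g) (s g))) t)
Alpha-equivalence: compare structure up to binder renaming.
Result: True

Answer: yes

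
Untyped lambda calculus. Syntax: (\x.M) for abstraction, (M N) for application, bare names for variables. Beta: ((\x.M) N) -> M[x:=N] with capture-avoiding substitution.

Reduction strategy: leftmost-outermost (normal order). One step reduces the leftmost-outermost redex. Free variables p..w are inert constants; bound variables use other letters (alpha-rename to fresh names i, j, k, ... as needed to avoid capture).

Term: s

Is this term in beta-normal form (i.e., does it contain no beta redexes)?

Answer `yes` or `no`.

Term: s
No beta redexes found.

Answer: yes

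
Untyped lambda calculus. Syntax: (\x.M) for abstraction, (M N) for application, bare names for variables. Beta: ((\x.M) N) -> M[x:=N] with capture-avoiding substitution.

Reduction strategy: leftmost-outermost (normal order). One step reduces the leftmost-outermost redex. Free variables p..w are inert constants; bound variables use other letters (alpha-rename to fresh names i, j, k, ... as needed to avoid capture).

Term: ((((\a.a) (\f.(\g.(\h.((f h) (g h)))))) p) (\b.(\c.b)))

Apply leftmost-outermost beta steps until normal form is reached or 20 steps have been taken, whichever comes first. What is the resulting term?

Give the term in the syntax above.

Step 0: ((((\a.a) (\f.(\g.(\h.((f h) (g h)))))) p) (\b.(\c.b)))
Step 1: (((\f.(\g.(\h.((f h) (g h))))) p) (\b.(\c.b)))
Step 2: ((\g.(\h.((p h) (g h)))) (\b.(\c.b)))
Step 3: (\h.((p h) ((\b.(\c.b)) h)))
Step 4: (\h.((p h) (\c.h)))

Answer: (\h.((p h) (\c.h)))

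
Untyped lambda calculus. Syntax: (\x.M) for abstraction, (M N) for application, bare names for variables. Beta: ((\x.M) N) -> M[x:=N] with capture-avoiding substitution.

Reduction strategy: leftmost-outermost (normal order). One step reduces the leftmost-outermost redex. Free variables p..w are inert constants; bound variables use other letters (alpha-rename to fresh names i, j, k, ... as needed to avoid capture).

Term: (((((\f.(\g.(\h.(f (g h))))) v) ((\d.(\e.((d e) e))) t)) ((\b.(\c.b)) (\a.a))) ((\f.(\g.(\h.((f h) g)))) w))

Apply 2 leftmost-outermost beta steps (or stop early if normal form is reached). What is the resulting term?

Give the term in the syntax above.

Answer: (((\h.(v (((\d.(\e.((d e) e))) t) h))) ((\b.(\c.b)) (\a.a))) ((\f.(\g.(\h.((f h) g)))) w))

Derivation:
Step 0: (((((\f.(\g.(\h.(f (g h))))) v) ((\d.(\e.((d e) e))) t)) ((\b.(\c.b)) (\a.a))) ((\f.(\g.(\h.((f h) g)))) w))
Step 1: ((((\g.(\h.(v (g h)))) ((\d.(\e.((d e) e))) t)) ((\b.(\c.b)) (\a.a))) ((\f.(\g.(\h.((f h) g)))) w))
Step 2: (((\h.(v (((\d.(\e.((d e) e))) t) h))) ((\b.(\c.b)) (\a.a))) ((\f.(\g.(\h.((f h) g)))) w))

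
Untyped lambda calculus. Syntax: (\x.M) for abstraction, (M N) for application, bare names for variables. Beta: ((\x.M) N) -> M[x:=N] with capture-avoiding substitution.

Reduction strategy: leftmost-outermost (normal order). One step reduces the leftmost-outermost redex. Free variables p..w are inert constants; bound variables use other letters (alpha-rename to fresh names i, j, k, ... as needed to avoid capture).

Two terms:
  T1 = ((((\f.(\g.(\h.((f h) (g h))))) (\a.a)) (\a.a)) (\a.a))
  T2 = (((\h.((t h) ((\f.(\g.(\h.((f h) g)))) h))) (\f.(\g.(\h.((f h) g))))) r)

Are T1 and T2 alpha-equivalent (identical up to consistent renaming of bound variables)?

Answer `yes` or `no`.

Term 1: ((((\f.(\g.(\h.((f h) (g h))))) (\a.a)) (\a.a)) (\a.a))
Term 2: (((\h.((t h) ((\f.(\g.(\h.((f h) g)))) h))) (\f.(\g.(\h.((f h) g))))) r)
Alpha-equivalence: compare structure up to binder renaming.
Result: False

Answer: no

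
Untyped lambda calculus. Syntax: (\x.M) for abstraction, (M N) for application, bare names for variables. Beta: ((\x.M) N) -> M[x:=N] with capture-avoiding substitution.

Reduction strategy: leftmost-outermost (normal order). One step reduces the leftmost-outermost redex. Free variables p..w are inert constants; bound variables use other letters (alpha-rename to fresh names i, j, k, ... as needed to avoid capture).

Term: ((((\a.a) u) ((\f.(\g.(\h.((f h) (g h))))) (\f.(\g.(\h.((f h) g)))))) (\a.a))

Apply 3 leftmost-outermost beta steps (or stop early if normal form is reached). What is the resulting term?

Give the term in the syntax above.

Step 0: ((((\a.a) u) ((\f.(\g.(\h.((f h) (g h))))) (\f.(\g.(\h.((f h) g)))))) (\a.a))
Step 1: ((u ((\f.(\g.(\h.((f h) (g h))))) (\f.(\g.(\h.((f h) g)))))) (\a.a))
Step 2: ((u (\g.(\h.(((\f.(\g.(\h.((f h) g)))) h) (g h))))) (\a.a))
Step 3: ((u (\g.(\h.((\g.(\i.((h i) g))) (g h))))) (\a.a))

Answer: ((u (\g.(\h.((\g.(\i.((h i) g))) (g h))))) (\a.a))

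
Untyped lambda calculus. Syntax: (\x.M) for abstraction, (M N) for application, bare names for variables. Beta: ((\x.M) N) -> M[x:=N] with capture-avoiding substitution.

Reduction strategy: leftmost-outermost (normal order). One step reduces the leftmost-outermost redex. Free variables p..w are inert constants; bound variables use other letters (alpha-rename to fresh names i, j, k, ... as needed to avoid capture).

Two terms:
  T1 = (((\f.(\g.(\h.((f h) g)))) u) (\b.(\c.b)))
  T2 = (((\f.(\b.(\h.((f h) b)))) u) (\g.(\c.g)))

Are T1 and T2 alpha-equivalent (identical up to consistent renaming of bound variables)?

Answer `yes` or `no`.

Term 1: (((\f.(\g.(\h.((f h) g)))) u) (\b.(\c.b)))
Term 2: (((\f.(\b.(\h.((f h) b)))) u) (\g.(\c.g)))
Alpha-equivalence: compare structure up to binder renaming.
Result: True

Answer: yes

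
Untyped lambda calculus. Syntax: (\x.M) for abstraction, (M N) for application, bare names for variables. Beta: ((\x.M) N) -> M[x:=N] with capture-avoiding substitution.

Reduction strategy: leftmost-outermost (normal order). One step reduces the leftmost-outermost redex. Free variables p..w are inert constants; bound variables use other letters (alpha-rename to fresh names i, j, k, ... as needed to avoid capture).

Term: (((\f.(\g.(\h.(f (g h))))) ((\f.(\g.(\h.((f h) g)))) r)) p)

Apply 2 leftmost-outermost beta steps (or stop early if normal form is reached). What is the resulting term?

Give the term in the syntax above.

Step 0: (((\f.(\g.(\h.(f (g h))))) ((\f.(\g.(\h.((f h) g)))) r)) p)
Step 1: ((\g.(\h.(((\f.(\g.(\h.((f h) g)))) r) (g h)))) p)
Step 2: (\h.(((\f.(\g.(\h.((f h) g)))) r) (p h)))

Answer: (\h.(((\f.(\g.(\h.((f h) g)))) r) (p h)))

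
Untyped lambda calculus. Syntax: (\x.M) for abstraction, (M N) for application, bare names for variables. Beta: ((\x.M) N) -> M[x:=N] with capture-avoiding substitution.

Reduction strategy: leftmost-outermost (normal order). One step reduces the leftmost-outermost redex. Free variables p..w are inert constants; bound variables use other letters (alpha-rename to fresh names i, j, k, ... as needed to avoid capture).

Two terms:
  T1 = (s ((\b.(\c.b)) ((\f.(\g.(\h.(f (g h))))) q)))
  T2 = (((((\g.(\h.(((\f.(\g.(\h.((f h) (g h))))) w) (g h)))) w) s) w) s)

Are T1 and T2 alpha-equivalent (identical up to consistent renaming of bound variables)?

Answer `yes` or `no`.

Term 1: (s ((\b.(\c.b)) ((\f.(\g.(\h.(f (g h))))) q)))
Term 2: (((((\g.(\h.(((\f.(\g.(\h.((f h) (g h))))) w) (g h)))) w) s) w) s)
Alpha-equivalence: compare structure up to binder renaming.
Result: False

Answer: no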